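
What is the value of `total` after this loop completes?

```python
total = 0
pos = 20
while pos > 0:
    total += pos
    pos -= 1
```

Sum 20 down to 1
`total` takes the values: 0 → 20 → 39 → 57 → 74 → 90 → 105 → 119 → 132 → 144 → 155 → 165 → 174 → 182 → 189 → 195 → 200 → 204 → 207 → 209 → 210

Answer: 210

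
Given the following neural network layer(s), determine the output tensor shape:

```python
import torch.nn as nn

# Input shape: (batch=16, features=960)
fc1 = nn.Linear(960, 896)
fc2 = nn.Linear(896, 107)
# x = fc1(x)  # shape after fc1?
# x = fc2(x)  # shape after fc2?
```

Input: (16, 960) -> after fc1: (16, 896) -> Output: (16, 107)

Answer: (16, 107)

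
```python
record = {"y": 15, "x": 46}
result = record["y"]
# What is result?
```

Trace:
`record = {"y": 15, "x": 46}` → record = {'y': 15, 'x': 46}
`result = record["y"]` → result = 15
So result = 15

Answer: 15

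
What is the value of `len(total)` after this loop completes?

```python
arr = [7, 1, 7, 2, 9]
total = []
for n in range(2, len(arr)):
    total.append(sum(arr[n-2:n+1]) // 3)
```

Number of 3-element averages
`total` takes the values: [] → [5] → [5, 3] → [5, 3, 6]
So `len(total)` = 3

Answer: 3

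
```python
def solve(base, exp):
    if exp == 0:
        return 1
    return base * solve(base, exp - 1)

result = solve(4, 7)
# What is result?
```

solve(4, 7) = 4 * 4 * 4 * 4 * 4 * 4 * 4 = 16384

Answer: 16384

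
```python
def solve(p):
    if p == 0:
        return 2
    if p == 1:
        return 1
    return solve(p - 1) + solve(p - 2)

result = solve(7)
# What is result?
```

Build up from base cases: solve(0)=2, solve(1)=1, solve(2)=3, solve(3)=4, solve(4)=7, solve(5)=11, solve(6)=18, ..., solve(7)=29

Answer: 29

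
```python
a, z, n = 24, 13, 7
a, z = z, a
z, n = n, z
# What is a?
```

Trace:
`a, z, n = 24, 13, 7` → a = 24; z = 13; n = 7
`a, z = z, a` → a = 13; z = 24
`z, n = n, z` → z = 7; n = 24
So a = 13

Answer: 13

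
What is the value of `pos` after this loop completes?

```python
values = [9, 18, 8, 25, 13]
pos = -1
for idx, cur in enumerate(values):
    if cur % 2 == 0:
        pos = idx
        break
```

First even number index in [9, 18, 8, 25, 13]
`pos` takes the values: -1 → 1

Answer: 1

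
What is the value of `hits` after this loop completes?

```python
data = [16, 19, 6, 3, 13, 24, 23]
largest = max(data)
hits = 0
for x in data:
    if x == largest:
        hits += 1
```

Count of max value 24 in [16, 19, 6, 3, 13, 24, 23]
`hits` takes the values: 0 → 1

Answer: 1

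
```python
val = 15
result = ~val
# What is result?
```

Trace:
`val = 15` → val = 15
`result = ~val` → result = -16
So result = -16

Answer: -16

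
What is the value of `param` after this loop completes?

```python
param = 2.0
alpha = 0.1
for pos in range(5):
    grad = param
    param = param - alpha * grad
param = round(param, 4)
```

Gradient descent: w = 2.0 * (1 - 0.1)^5
`param` takes the values: 2.0 → 1.8 → 1.62 → 1.458 → 1.3122 → 1.18098 → 1.181

Answer: 1.181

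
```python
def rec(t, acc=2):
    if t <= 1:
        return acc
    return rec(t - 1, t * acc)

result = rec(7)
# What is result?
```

Accumulator trace (n, acc): (7, 2) -> (6, 14) -> (5, 84) -> (4, 420) -> (3, 1680) -> (2, 5040) -> (1, 10080) -> return 10080

Answer: 10080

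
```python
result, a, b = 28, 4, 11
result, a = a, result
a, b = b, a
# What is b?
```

Trace:
`result, a, b = 28, 4, 11` → result = 28; a = 4; b = 11
`result, a = a, result` → result = 4; a = 28
`a, b = b, a` → a = 11; b = 28
So b = 28

Answer: 28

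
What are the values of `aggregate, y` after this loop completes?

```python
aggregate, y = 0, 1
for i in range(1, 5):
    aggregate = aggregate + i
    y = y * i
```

Sum and factorial of 1 to 4
`aggregate, y` takes the values: (0, 1) → (1, 1) → (3, 1) → (3, 2) → (6, 2) → (6, 6) → (10, 6) → (10, 24)

Answer: 10, 24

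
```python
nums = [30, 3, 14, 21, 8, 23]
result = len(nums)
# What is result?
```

Trace:
`nums = [30, 3, 14, 21, 8, 23]` → nums = [30, 3, 14, 21, 8, 23]
`result = len(nums)` → result = 6
So result = 6

Answer: 6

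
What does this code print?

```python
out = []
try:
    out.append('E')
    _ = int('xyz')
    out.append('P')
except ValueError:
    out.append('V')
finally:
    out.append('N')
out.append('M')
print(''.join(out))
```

Execution trace: 'E' (try body) → 'V' (except ValueError) → 'N' (finally) → 'M' (after the try/except). Output: EVNM

Answer: EVNM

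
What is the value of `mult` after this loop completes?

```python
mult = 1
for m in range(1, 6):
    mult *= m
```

5! = 120
`mult` takes the values: 1 → 2 → 6 → 24 → 120

Answer: 120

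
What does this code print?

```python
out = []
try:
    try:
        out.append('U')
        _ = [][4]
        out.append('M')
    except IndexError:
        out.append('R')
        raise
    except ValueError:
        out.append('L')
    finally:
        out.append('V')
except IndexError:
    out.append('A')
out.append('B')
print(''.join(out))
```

Execution trace: 'U' (inner try body) → 'R' (inner except IndexError) → 'V' (inner finally) → 'A' (outer except IndexError) → 'B' (after the try/except). Output: URVAB

Answer: URVAB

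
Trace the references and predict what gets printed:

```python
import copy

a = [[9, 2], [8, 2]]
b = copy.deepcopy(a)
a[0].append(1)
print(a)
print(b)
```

Key concept: deep copy is fully independent.
Step by step:
`a = [[9, 2], [8, 2]]` → a = [[9, 2], [8, 2]]
`b = copy.deepcopy(a)` → b = [[9, 2], [8, 2]]
`a[0].append(1)` → a = [[9, 2, 1], [8, 2]]
`print(a)` → prints [[9, 2, 1], [8, 2]]
`print(b)` → prints [[9, 2], [8, 2]]

Answer:
[[9, 2, 1], [8, 2]]
[[9, 2], [8, 2]]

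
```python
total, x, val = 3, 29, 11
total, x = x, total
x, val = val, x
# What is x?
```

Trace:
`total, x, val = 3, 29, 11` → total = 3; x = 29; val = 11
`total, x = x, total` → total = 29; x = 3
`x, val = val, x` → x = 11; val = 3
So x = 11

Answer: 11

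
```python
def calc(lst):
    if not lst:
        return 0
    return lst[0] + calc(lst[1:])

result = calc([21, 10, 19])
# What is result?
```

21 + 10 + 19 + 0 = 50

Answer: 50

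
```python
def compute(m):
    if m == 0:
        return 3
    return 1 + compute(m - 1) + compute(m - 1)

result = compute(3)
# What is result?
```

compute(m) = 1 + 2·compute(m-1), compute(0)=3. Closed form: (3+1)·2^3 - 1 = 31.

Answer: 31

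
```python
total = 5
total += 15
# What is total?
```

Trace:
`total = 5` → total = 5
`total += 15` → total = 20
So total = 20

Answer: 20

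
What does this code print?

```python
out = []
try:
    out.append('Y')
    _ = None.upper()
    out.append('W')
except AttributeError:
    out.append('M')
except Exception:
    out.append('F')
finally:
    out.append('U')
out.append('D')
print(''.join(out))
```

Execution trace: 'Y' (try body) → 'M' (except AttributeError) → 'U' (finally) → 'D' (after the try/except). Output: YMUD

Answer: YMUD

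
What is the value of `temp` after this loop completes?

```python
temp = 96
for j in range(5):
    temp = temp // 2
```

Halve 5 times: 96 // 2^5 = 3
`temp` takes the values: 96 → 48 → 24 → 12 → 6 → 3

Answer: 3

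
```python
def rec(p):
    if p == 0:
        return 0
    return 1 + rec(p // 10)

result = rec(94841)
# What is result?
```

Count of digits of 94841: 5

Answer: 5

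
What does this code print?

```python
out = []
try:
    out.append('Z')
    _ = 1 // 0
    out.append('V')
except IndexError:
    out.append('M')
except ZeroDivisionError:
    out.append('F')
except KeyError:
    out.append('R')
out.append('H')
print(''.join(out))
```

Execution trace: 'Z' (try body) → 'F' (except ZeroDivisionError) → 'H' (after the try/except). Output: ZFH

Answer: ZFH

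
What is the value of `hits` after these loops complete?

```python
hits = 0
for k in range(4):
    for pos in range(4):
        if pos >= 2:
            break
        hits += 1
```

Inner breaks at 2, outer runs 4 times
`hits` takes the values: 0 → 1 → 2 → 3 → 4 → 5 → 6 → 7 → 8

Answer: 8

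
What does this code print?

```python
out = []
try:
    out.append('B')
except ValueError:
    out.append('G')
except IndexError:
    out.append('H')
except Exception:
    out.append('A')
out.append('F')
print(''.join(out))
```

Execution trace: 'B' (try body, no exception) → 'F' (after the try/except). Output: BF

Answer: BF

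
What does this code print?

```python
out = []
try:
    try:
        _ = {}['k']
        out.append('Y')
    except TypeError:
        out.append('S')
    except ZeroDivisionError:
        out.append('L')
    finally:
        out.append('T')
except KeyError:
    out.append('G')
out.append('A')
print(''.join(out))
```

Execution trace: 'T' (finally) → 'G' (outer except KeyError) → 'A' (after the try/except). Output: TGA

Answer: TGA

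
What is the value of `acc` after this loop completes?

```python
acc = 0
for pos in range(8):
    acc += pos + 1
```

Start at 0, add 1 to 8 = 36
`acc` takes the values: 0 → 1 → 3 → 6 → 10 → 15 → 21 → 28 → 36

Answer: 36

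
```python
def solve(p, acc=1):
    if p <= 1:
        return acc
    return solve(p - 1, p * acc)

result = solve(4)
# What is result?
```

Accumulator trace (n, acc): (4, 1) -> (3, 4) -> (2, 12) -> (1, 24) -> return 24

Answer: 24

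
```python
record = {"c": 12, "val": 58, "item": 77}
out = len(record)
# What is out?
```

Trace:
`record = {"c": 12, "val": 58, "item": 77}` → record = {'c': 12, 'val': 58, 'item': 77}
`out = len(record)` → out = 3
So out = 3

Answer: 3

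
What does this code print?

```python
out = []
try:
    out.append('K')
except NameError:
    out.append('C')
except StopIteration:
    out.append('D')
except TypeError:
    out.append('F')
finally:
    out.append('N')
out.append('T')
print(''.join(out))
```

Execution trace: 'K' (try body, no exception) → 'N' (finally) → 'T' (after the try/except). Output: KNT

Answer: KNT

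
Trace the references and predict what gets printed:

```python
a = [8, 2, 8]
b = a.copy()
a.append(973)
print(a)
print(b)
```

Key concept: list.copy() creates independent copy.
Step by step:
`a = [8, 2, 8]` → a = [8, 2, 8]
`b = a.copy()` → b = [8, 2, 8]
`a.append(973)` → a = [8, 2, 8, 973]
`print(a)` → prints [8, 2, 8, 973]
`print(b)` → prints [8, 2, 8]

Answer:
[8, 2, 8, 973]
[8, 2, 8]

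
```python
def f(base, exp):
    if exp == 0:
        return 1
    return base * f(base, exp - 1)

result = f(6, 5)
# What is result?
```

f(6, 5) = 6 * 6 * 6 * 6 * 6 = 7776

Answer: 7776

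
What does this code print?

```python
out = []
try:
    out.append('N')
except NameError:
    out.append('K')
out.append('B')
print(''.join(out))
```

Execution trace: 'N' (try body, no exception) → 'B' (after the try/except). Output: NB

Answer: NB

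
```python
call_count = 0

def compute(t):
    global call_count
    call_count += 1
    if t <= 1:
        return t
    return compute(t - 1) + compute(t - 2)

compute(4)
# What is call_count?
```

Calls(t) = 1 + Calls(t-1) + Calls(t-2); Calls(0)=Calls(1)=1. For t=4 this gives 9.

Answer: 9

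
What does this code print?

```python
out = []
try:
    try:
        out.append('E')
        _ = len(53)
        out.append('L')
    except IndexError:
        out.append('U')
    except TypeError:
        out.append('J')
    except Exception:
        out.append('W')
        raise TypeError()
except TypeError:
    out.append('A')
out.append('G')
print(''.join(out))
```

Execution trace: 'E' (inner try body) → 'J' (inner except TypeError) → 'G' (after the try/except). Output: EJG

Answer: EJG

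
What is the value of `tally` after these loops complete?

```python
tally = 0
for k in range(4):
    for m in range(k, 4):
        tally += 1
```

Upper triangle: 4 + 3 + ... + 1
`tally` takes the values: 0 → 1 → 2 → 3 → 4 → 5 → 6 → 7 → 8 → 9 → 10

Answer: 10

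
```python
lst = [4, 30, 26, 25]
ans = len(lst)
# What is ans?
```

Trace:
`lst = [4, 30, 26, 25]` → lst = [4, 30, 26, 25]
`ans = len(lst)` → ans = 4
So ans = 4

Answer: 4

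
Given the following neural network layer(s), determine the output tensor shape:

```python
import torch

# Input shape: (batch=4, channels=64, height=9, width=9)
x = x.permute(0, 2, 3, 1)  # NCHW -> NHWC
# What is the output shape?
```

Input: (4, 64, 9, 9) -> Output: (4, 9, 9, 64)

Answer: (4, 9, 9, 64)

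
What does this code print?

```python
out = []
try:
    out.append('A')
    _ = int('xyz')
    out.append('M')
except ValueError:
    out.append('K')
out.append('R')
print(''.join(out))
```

Execution trace: 'A' (try body) → 'K' (except ValueError) → 'R' (after the try/except). Output: AKR

Answer: AKR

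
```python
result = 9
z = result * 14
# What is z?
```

Trace:
`result = 9` → result = 9
`z = result * 14` → z = 126
So z = 126

Answer: 126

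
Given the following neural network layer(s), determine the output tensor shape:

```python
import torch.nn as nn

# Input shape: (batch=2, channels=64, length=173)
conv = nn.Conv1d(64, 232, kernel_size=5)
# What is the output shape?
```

Input: (2, 64, 173) -> Output: (2, 232, 169)

Answer: (2, 232, 169)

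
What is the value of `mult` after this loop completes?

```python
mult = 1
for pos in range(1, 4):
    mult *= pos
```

3! = 6
`mult` takes the values: 1 → 2 → 6

Answer: 6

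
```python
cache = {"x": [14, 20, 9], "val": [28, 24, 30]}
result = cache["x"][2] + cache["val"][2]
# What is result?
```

Trace:
`cache = {"x": [14, 20, 9], "val": [28, 24, 30]}` → cache = {'x': [14, 20, 9], 'val': [28, 24, 30]}
`result = cache["x"][2] + cache["val"][2]` → result = 39
So result = 39

Answer: 39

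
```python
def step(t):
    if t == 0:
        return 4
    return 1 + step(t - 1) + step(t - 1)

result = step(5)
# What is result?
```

step(t) = 1 + 2·step(t-1), step(0)=4. Closed form: (4+1)·2^5 - 1 = 159.

Answer: 159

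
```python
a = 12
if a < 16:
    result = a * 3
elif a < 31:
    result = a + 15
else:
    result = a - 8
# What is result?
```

Trace:
`a = 12` → a = 12
`if a < 16: ...` → a < 16 is True → result = 36
So result = 36

Answer: 36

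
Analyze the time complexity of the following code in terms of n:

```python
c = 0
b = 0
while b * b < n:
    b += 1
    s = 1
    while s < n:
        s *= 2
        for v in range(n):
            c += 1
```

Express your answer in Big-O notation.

Each loop level contributes: √n × log n × n. Multiplying the contributions gives O(n√n log n).

Answer: O(n√n log n)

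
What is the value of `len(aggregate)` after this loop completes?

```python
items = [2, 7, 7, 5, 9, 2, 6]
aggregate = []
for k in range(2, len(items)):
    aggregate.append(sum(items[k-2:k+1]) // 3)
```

Number of 3-element averages
`aggregate` takes the values: [] → [5] → [5, 6] → [5, 6, 7] → [5, 6, 7, 5] → [5, 6, 7, 5, 5]
So `len(aggregate)` = 5

Answer: 5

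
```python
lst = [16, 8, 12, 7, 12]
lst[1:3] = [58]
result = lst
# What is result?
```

Trace:
`lst = [16, 8, 12, 7, 12]` → lst = [16, 8, 12, 7, 12]
`lst[1:3] = [58]` → lst = [16, 58, 7, 12]
`result = lst` → result = [16, 58, 7, 12]
So result = [16, 58, 7, 12]

Answer: [16, 58, 7, 12]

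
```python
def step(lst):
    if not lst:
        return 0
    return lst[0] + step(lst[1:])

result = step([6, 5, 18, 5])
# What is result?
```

6 + 5 + 18 + 5 + 0 = 34

Answer: 34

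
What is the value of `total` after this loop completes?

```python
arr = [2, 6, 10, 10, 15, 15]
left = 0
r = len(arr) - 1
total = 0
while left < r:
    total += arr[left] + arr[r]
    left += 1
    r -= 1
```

Sum of pairs from ends
`total` takes the values: 0 → 17 → 38 → 58

Answer: 58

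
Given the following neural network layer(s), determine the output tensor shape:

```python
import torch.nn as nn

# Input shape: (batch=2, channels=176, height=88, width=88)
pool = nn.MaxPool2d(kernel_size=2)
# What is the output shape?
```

Input: (2, 176, 88, 88) -> Output: (2, 176, 44, 44)

Answer: (2, 176, 44, 44)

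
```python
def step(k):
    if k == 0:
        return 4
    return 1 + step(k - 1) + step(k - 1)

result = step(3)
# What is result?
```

step(k) = 1 + 2·step(k-1), step(0)=4. Closed form: (4+1)·2^3 - 1 = 39.

Answer: 39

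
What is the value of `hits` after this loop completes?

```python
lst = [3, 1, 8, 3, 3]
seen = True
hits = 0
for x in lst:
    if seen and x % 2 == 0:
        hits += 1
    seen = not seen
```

Count even values at even positions
`hits` takes the values: 0 → 1

Answer: 1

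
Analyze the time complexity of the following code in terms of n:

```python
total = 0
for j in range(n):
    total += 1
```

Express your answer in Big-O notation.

Each loop level contributes: n. Multiplying the contributions gives O(n).

Answer: O(n)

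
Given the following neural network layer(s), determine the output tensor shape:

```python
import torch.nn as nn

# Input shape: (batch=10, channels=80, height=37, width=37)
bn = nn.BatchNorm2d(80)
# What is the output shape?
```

Input: (10, 80, 37, 37) -> Output: (10, 80, 37, 37)

Answer: (10, 80, 37, 37)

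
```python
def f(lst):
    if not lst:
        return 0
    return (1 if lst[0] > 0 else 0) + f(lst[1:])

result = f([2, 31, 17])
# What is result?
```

Count of positive elements in [2, 31, 17] = 3

Answer: 3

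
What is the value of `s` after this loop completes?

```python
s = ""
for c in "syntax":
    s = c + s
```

Reverse 'syntax'
`s` takes the values: "" → "s" → "ys" → "nys" → "tnys" → "atnys" → "xatnys"

Answer: "xatnys"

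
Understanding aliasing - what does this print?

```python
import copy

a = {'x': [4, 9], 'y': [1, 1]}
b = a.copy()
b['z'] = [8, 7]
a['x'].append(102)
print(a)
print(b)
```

Key concept: shallow copy of dict with mutable values.
Step by step:
`a = {'x': [4, 9], 'y': [1, 1]}` → a = {'x': [4, 9], 'y': [1, 1]}
`b = a.copy()` → b = {'x': [4, 9], 'y': [1, 1]}
`b['z'] = [8, 7]` → b = {'x': [4, 9], 'y': [1, 1], 'z': [8, 7]}
`a['x'].append(102)` → a = {'x': [4, 9, 102], 'y': [1, 1]}; b = {'x': [4, 9, 102], 'y': [1, 1], 'z': [8, 7]}
`print(a)` → prints {'x': [4, 9, 102], 'y': [1, 1]}
`print(b)` → prints {'x': [4, 9, 102], 'y': [1, 1], 'z': [8, 7]}

Answer:
{'x': [4, 9, 102], 'y': [1, 1]}
{'x': [4, 9, 102], 'y': [1, 1], 'z': [8, 7]}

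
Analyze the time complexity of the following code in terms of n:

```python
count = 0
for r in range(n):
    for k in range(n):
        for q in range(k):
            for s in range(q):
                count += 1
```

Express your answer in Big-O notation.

Each loop level contributes: n × n × n × n. Multiplying the contributions gives O(n^4).

Answer: O(n^4)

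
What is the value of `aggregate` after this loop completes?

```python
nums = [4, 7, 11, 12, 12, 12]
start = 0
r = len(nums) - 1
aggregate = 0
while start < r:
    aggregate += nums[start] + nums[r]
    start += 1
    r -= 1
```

Sum of pairs from ends
`aggregate` takes the values: 0 → 16 → 35 → 58

Answer: 58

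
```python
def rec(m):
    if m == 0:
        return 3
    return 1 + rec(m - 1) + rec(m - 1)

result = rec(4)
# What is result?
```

rec(m) = 1 + 2·rec(m-1), rec(0)=3. Closed form: (3+1)·2^4 - 1 = 63.

Answer: 63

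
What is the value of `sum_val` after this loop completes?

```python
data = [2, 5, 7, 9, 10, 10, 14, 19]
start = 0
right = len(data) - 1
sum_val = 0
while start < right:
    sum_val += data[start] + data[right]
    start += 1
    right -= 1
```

Sum of pairs from ends
`sum_val` takes the values: 0 → 21 → 40 → 57 → 76

Answer: 76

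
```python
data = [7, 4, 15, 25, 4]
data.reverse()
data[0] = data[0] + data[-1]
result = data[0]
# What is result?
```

Trace:
`data = [7, 4, 15, 25, 4]` → data = [7, 4, 15, 25, 4]
`data.reverse()` → data = [4, 25, 15, 4, 7]
`data[0] = data[0] + data[-1]` → data = [11, 25, 15, 4, 7]
`result = data[0]` → result = 11
So result = 11

Answer: 11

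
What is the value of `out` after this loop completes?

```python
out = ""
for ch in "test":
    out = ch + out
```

Reverse 'test'
`out` takes the values: "" → "t" → "et" → "set" → "tset"

Answer: "tset"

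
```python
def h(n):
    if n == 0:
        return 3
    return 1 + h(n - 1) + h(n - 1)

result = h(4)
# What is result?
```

h(n) = 1 + 2·h(n-1), h(0)=3. Closed form: (3+1)·2^4 - 1 = 63.

Answer: 63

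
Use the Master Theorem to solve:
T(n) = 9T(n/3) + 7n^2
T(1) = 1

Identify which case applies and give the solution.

a=9, b=3, f(n)=7n^2. log_3(9) = 2. Since c=2 = 2, Case 2 applies: T(n) = Θ(n^log_b(a) · log n) = O(n^2 log n).

Answer: O(n^2 log n) - Case 2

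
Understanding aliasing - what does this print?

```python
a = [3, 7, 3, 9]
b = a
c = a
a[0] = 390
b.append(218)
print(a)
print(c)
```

Key concept: multiple aliases.
Step by step:
`a = [3, 7, 3, 9]` → a = [3, 7, 3, 9]
`b = a` → b = [3, 7, 3, 9] (same object as a)
`c = a` → c = [3, 7, 3, 9] (same object as a, b)
`a[0] = 390` → a = [390, 7, 3, 9] (same object as b, c); b = [390, 7, 3, 9] (same object as a, c); c = [390, 7, 3, 9] (same object as a, b)
`b.append(218)` → a = [390, 7, 3, 9, 218] (same object as b, c); b = [390, 7, 3, 9, 218] (same object as a, c); c = [390, 7, 3, 9, 218] (same object as a, b)
`print(a)` → prints [390, 7, 3, 9, 218]
`print(c)` → prints [390, 7, 3, 9, 218]

Answer:
[390, 7, 3, 9, 218]
[390, 7, 3, 9, 218]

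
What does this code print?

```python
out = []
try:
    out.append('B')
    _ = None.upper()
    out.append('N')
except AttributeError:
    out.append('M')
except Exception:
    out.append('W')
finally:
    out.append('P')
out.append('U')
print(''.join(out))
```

Execution trace: 'B' (try body) → 'M' (except AttributeError) → 'P' (finally) → 'U' (after the try/except). Output: BMPU

Answer: BMPU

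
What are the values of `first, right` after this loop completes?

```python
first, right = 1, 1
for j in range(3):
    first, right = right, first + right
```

Fibonacci: after 3 iterations
`first, right` takes the values: (1, 1) → (1, 2) → (2, 3) → (3, 5)

Answer: 3, 5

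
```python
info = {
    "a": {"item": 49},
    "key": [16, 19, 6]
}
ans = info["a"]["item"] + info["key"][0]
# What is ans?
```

Trace:
`info = { ...` → info = {'a': {'item': 49}, 'key': [16, 19, 6]}
`ans = info["a"]["item"] + info["key"][0]` → ans = 65
So ans = 65

Answer: 65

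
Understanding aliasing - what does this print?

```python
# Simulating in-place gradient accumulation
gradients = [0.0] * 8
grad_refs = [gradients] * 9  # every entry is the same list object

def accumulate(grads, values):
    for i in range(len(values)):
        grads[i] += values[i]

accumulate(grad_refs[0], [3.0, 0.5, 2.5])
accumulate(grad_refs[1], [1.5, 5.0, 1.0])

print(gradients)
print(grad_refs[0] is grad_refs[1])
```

Key concept: gradient accumulation aliasing.
Step by step:
`gradients = [0.0] * 8` → gradients = [0.0, 0.0, 0.0, 0.0, 0.0, 0.0, 0.0, 0.0]
`grad_refs = [gradients] * 9` → grad_refs = [[0.0, 0.0, 0.0, 0.0, 0.0, 0.0, 0.0, 0.0], [0.0, 0.0, 0.0, 0.0, 0.0, 0.0, 0.0, 0.0], [0.0, 0.0, 0.0, 0.0, 0.0, 0.0, 0.0, 0.0], [0.0, 0.0, 0.0, 0.0, 0.0, 0.0, 0.0, 0.0], [0.0, 0.0, 0.0, 0.0, 0.0, 0.0, 0.0, 0.0], [0.0, 0.0, 0.0, 0.0, 0.0, 0.0, 0.0, 0.0], [0.0, 0.0, 0.0, 0.0, 0.0, 0.0, 0.0, 0.0], [0.0, 0.0, 0.0, 0.0, 0.0, 0.0, 0.0, 0.0], [0.0, 0.0, 0.0, 0.0, 0.0, 0.0, 0.0, 0.0]]
`accumulate(grad_refs[0], [3.0, 0.5, 2.5])` → gradients = [3.0, 0.5, 2.5, 0.0, 0.0, 0.0, 0.0, 0.0]; grad_refs = [[3.0, 0.5, 2.5, 0.0, 0.0, 0.0, 0.0, 0.0], [3.0, 0.5, 2.5, 0.0, 0.0, 0.0, 0.0, 0.0], [3.0, 0.5, 2.5, 0.0, 0.0, 0.0, 0.0, 0.0], [3.0, 0.5, 2.5, 0.0, 0.0, 0.0, 0.0, 0.0], [3.0, 0.5, 2.5, 0.0, 0.0, 0.0, 0.0, 0.0], [3.0, 0.5, 2.5, 0.0, 0.0, 0.0, 0.0, 0.0], [3.0, 0.5, 2.5, 0.0, 0.0, 0.0, 0.0, 0.0], [3.0, 0.5, 2.5, 0.0, 0.0, 0.0, 0.0, 0.0], [3.0, 0.5, 2.5, 0.0, 0.0, 0.0, 0.0, 0.0]]
`accumulate(grad_refs[1], [1.5, 5.0, 1.0])` → gradients = [4.5, 5.5, 3.5, 0.0, 0.0, 0.0, 0.0, 0.0]; grad_refs = [[4.5, 5.5, 3.5, 0.0, 0.0, 0.0, 0.0, 0.0], [4.5, 5.5, 3.5, 0.0, 0.0, 0.0, 0.0, 0.0], [4.5, 5.5, 3.5, 0.0, 0.0, 0.0, 0.0, 0.0], [4.5, 5.5, 3.5, 0.0, 0.0, 0.0, 0.0, 0.0], [4.5, 5.5, 3.5, 0.0, 0.0, 0.0, 0.0, 0.0], [4.5, 5.5, 3.5, 0.0, 0.0, 0.0, 0.0, 0.0], [4.5, 5.5, 3.5, 0.0, 0.0, 0.0, 0.0, 0.0], [4.5, 5.5, 3.5, 0.0, 0.0, 0.0, 0.0, 0.0], [4.5, 5.5, 3.5, 0.0, 0.0, 0.0, 0.0, 0.0]]
`print(gradients)` → prints [4.5, 5.5, 3.5, 0.0, 0.0, 0.0, 0.0, 0.0]
`print(grad_refs[0] is grad_refs[1])` → prints True

Answer:
[4.5, 5.5, 3.5, 0.0, 0.0, 0.0, 0.0, 0.0]
True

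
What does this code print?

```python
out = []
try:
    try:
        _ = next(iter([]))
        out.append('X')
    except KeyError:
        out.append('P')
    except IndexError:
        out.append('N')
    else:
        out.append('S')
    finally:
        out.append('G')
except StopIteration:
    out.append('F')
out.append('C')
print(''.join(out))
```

Execution trace: 'G' (finally) → 'F' (outer except StopIteration) → 'C' (after the try/except). Output: GFC

Answer: GFC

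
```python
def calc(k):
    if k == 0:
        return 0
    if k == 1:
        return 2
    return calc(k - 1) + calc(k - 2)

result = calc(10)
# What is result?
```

Build up from base cases: calc(0)=0, calc(1)=2, calc(2)=2, calc(3)=4, calc(4)=6, calc(5)=10, calc(6)=16, ..., calc(10)=110

Answer: 110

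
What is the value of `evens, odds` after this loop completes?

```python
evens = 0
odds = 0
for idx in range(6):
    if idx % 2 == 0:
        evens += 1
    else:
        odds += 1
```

Count evens and odds in range(6)
`evens, odds` takes the values: (0, 0) → (1, 0) → (1, 1) → (2, 1) → (2, 2) → (3, 2) → (3, 3)

Answer: 3, 3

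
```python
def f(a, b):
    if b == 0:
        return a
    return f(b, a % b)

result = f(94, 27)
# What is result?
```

f(94, 27) -> f(27, 13) -> f(13, 1) -> f(1, 0) -> 1

Answer: 1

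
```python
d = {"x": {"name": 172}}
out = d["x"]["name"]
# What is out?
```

Trace:
`d = {"x": {"name": 172}}` → d = {'x': {'name': 172}}
`out = d["x"]["name"]` → out = 172
So out = 172

Answer: 172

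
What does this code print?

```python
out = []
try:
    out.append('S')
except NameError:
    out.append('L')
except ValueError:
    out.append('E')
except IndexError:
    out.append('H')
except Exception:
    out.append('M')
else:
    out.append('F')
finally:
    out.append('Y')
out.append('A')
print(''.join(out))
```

Execution trace: 'S' (try body, no exception) → 'F' (else) → 'Y' (finally) → 'A' (after the try/except). Output: SFYA

Answer: SFYA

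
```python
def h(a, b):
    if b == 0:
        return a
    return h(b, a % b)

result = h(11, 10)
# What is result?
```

h(11, 10) -> h(10, 1) -> h(1, 0) -> 1

Answer: 1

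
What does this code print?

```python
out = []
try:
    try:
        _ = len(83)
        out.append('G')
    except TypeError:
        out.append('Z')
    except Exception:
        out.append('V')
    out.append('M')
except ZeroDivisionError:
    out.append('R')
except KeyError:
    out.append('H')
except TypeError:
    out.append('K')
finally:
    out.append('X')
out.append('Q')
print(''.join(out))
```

Execution trace: 'Z' (inner except TypeError) → 'M' (try body, no exception) → 'X' (finally) → 'Q' (after the try/except). Output: ZMXQ

Answer: ZMXQ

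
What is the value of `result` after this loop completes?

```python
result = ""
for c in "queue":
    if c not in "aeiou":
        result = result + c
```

Remove vowels from 'queue'
`result` takes the values: "" → "q"

Answer: "q"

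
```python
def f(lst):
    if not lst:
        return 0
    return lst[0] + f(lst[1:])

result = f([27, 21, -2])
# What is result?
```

27 + 21 + (-2) + 0 = 46

Answer: 46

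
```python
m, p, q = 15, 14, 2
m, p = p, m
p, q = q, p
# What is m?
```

Trace:
`m, p, q = 15, 14, 2` → m = 15; p = 14; q = 2
`m, p = p, m` → m = 14; p = 15
`p, q = q, p` → p = 2; q = 15
So m = 14

Answer: 14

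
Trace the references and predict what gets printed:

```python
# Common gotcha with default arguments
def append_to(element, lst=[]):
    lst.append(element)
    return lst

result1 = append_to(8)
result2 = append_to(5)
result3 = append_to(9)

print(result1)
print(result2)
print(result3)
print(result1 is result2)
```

Key concept: mutable default argument gotcha.
Step by step:
`result1 = append_to(8)` → result1 = [8]
`result2 = append_to(5)` → result1 = [8, 5] (same object as result2); result2 = [8, 5] (same object as result1)
`result3 = append_to(9)` → result1 = [8, 5, 9] (same object as result2, result3); result2 = [8, 5, 9] (same object as result1, result3); result3 = [8, 5, 9] (same object as result1, result2)
`print(result1)` → prints [8, 5, 9]
`print(result2)` → prints [8, 5, 9]
`print(result3)` → prints [8, 5, 9]
`print(result1 is result2)` → prints True

Answer:
[8, 5, 9]
[8, 5, 9]
[8, 5, 9]
True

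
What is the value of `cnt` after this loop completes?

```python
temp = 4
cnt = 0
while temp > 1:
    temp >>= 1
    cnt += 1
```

Count right shifts until 1
`cnt` takes the values: 0 → 1 → 2

Answer: 2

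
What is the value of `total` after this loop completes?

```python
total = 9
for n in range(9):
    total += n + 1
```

Start at 9, add 1 to 9 = 54
`total` takes the values: 9 → 10 → 12 → 15 → 19 → 24 → 30 → 37 → 45 → 54

Answer: 54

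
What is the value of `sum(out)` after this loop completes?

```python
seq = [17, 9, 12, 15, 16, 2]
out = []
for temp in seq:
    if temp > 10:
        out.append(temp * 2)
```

Sum of doubled values > 10
`out` takes the values: [] → [34] → [34, 24] → [34, 24, 30] → [34, 24, 30, 32]
So `sum(out)` = 120

Answer: 120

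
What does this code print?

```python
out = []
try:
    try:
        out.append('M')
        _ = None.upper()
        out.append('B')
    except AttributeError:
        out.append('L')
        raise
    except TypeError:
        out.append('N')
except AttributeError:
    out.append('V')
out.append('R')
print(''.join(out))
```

Execution trace: 'M' (try body) → 'L' (except AttributeError) → 'V' (outer except AttributeError) → 'R' (after the try/except). Output: MLVR

Answer: MLVR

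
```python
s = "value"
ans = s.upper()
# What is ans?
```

Trace:
`s = "value"` → s = 'value'
`ans = s.upper()` → ans = 'VALUE'
So ans = 'VALUE'

Answer: 'VALUE'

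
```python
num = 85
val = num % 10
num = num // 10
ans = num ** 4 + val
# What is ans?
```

Trace:
`num = 85` → num = 85
`val = num % 10` → val = 5
`num = num // 10` → num = 8
`ans = num ** 4 + val` → ans = 4101
So ans = 4101

Answer: 4101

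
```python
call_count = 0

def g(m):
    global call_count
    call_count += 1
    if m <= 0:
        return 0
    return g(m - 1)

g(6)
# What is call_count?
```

Linear recursion stepping by 1: 7 calls from m=6 down to ≤0.

Answer: 7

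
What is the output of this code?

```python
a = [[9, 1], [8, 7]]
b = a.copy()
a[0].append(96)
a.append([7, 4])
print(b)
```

Key concept: shallow copy with nested lists.
Step by step:
`a = [[9, 1], [8, 7]]` → a = [[9, 1], [8, 7]]
`b = a.copy()` → b = [[9, 1], [8, 7]]
`a[0].append(96)` → a = [[9, 1, 96], [8, 7]]; b = [[9, 1, 96], [8, 7]]
`a.append([7, 4])` → a = [[9, 1, 96], [8, 7], [7, 4]]
`print(b)` → prints [[9, 1, 96], [8, 7]]

Answer: [[9, 1, 96], [8, 7]]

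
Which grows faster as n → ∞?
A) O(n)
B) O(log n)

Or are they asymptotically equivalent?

O(n) vs O(log n): Higher order terms dominate.

Answer: A) O(n) grows faster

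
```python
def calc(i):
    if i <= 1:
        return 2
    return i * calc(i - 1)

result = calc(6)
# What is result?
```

calc(6) = 6 * 5 * 4 * 3 * 2 * 2 = 1440

Answer: 1440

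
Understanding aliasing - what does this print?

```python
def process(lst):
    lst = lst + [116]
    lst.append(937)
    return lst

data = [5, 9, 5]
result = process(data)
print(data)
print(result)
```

Key concept: rebinding parameter vs mutation.
Step by step:
`data = [5, 9, 5]` → data = [5, 9, 5]
`result = process(data)` → result = [5, 9, 5, 116, 937]
`print(data)` → prints [5, 9, 5]
`print(result)` → prints [5, 9, 5, 116, 937]

Answer:
[5, 9, 5]
[5, 9, 5, 116, 937]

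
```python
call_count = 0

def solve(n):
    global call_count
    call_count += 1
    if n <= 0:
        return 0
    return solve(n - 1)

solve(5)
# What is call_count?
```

Linear recursion stepping by 1: 6 calls from n=5 down to ≤0.

Answer: 6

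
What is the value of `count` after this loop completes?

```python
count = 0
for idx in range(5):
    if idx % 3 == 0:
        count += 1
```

Count numbers divisible by 3 in range(5)
`count` takes the values: 0 → 1 → 2

Answer: 2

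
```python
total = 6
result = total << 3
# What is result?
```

Trace:
`total = 6` → total = 6
`result = total << 3` → result = 48
So result = 48

Answer: 48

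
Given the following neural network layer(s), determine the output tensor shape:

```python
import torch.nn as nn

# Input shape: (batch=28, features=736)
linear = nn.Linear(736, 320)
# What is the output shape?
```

Input: (28, 736) -> Output: (28, 320)

Answer: (28, 320)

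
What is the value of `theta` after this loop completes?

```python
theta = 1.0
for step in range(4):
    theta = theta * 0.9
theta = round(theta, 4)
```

Exponential decay: 1.0 * 0.9^4
`theta` takes the values: 1.0 → 0.9 → 0.81 → 0.729 → 0.6561

Answer: 0.6561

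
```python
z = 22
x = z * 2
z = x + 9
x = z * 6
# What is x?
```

Trace:
`z = 22` → z = 22
`x = z * 2` → x = 44
`z = x + 9` → z = 53
`x = z * 6` → x = 318
So x = 318

Answer: 318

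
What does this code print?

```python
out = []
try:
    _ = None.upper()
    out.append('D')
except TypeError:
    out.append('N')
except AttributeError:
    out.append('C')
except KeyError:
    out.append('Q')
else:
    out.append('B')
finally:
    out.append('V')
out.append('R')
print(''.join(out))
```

Execution trace: 'C' (except AttributeError) → 'V' (finally) → 'R' (after the try/except). Output: CVR

Answer: CVR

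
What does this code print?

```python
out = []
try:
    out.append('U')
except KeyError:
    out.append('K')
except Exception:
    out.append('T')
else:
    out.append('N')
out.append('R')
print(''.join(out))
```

Execution trace: 'U' (try body, no exception) → 'N' (else) → 'R' (after the try/except). Output: UNR

Answer: UNR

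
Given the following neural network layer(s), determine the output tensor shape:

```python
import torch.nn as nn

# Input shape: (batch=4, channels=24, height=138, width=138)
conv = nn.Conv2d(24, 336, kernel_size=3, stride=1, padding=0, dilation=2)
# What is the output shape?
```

Input: (4, 24, 138, 138) -> Output: (4, 336, 134, 134)

Answer: (4, 336, 134, 134)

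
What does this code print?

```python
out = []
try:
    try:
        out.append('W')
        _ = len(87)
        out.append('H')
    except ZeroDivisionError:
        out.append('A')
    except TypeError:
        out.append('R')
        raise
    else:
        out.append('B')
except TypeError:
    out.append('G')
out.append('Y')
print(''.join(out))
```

Execution trace: 'W' (inner try body) → 'R' (inner except TypeError) → 'G' (outer except TypeError) → 'Y' (after the try/except). Output: WRGY

Answer: WRGY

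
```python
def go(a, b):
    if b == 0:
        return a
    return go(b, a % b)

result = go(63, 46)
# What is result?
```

go(63, 46) -> go(46, 17) -> go(17, 12) -> go(12, 5) -> go(5, 2) -> go(2, 1) -> go(1, 0) -> 1

Answer: 1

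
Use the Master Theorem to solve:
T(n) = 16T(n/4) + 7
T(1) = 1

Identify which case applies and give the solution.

a=16, b=4, f(n)=7. log_4(16) = 2. Since c=0 < 2, Case 1 applies: T(n) = Θ(n^log_b(a)) = O(n^2).

Answer: O(n^2) - Case 1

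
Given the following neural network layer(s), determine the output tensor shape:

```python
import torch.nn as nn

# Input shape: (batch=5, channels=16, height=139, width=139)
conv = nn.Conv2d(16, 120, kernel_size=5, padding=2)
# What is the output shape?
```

Input: (5, 16, 139, 139) -> Output: (5, 120, 139, 139)

Answer: (5, 120, 139, 139)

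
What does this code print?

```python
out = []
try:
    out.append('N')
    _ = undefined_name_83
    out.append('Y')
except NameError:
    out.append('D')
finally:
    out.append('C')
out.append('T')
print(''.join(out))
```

Execution trace: 'N' (try body) → 'D' (except NameError) → 'C' (finally) → 'T' (after the try/except). Output: NDCT

Answer: NDCT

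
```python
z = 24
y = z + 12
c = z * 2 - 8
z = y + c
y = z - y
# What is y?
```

Trace:
`z = 24` → z = 24
`y = z + 12` → y = 36
`c = z * 2 - 8` → c = 40
`z = y + c` → z = 76
`y = z - y` → y = 40
So y = 40

Answer: 40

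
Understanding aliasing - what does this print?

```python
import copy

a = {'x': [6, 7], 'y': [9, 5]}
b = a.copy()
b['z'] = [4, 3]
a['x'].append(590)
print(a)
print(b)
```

Key concept: shallow copy of dict with mutable values.
Step by step:
`a = {'x': [6, 7], 'y': [9, 5]}` → a = {'x': [6, 7], 'y': [9, 5]}
`b = a.copy()` → b = {'x': [6, 7], 'y': [9, 5]}
`b['z'] = [4, 3]` → b = {'x': [6, 7], 'y': [9, 5], 'z': [4, 3]}
`a['x'].append(590)` → a = {'x': [6, 7, 590], 'y': [9, 5]}; b = {'x': [6, 7, 590], 'y': [9, 5], 'z': [4, 3]}
`print(a)` → prints {'x': [6, 7, 590], 'y': [9, 5]}
`print(b)` → prints {'x': [6, 7, 590], 'y': [9, 5], 'z': [4, 3]}

Answer:
{'x': [6, 7, 590], 'y': [9, 5]}
{'x': [6, 7, 590], 'y': [9, 5], 'z': [4, 3]}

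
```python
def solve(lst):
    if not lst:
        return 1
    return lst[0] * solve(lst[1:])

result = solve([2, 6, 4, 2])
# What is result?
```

Product over [2, 6, 4, 2] = 2 * 6 * 4 * 2 = 96

Answer: 96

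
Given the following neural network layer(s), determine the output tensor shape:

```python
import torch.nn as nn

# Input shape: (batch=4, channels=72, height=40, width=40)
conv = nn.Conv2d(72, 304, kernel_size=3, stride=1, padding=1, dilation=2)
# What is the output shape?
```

Input: (4, 72, 40, 40) -> Output: (4, 304, 38, 38)

Answer: (4, 304, 38, 38)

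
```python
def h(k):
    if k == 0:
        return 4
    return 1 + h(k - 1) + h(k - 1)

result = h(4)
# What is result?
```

h(k) = 1 + 2·h(k-1), h(0)=4. Closed form: (4+1)·2^4 - 1 = 79.

Answer: 79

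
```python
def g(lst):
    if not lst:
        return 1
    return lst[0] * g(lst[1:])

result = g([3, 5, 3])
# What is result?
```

Product over [3, 5, 3] = 3 * 5 * 3 = 45

Answer: 45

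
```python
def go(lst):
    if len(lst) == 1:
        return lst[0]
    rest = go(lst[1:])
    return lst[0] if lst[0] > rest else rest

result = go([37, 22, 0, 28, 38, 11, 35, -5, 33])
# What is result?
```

Recursive max over [37, 22, 0, 28, 38, 11, 35, -5, 33] = 38

Answer: 38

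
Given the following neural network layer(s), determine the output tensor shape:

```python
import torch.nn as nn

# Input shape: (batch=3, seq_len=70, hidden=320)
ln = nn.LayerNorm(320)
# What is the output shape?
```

Input: (3, 70, 320) -> Output: (3, 70, 320)

Answer: (3, 70, 320)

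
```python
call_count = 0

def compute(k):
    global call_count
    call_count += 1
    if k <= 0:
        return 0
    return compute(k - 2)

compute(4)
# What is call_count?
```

Linear recursion stepping by 2: 3 calls from k=4 down to ≤0.

Answer: 3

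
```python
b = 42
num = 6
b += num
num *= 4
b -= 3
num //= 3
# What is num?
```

Trace:
`b = 42` → b = 42
`num = 6` → num = 6
`b += num` → b = 48
`num *= 4` → num = 24
`b -= 3` → b = 45
`num //= 3` → num = 8
So num = 8

Answer: 8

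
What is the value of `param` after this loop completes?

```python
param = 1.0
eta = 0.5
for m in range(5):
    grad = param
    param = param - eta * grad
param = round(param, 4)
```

Gradient descent: w = 1.0 * (1 - 0.5)^5
`param` takes the values: 1.0 → 0.5 → 0.25 → 0.125 → 0.0625 → 0.03125 → 0.0312

Answer: 0.0312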